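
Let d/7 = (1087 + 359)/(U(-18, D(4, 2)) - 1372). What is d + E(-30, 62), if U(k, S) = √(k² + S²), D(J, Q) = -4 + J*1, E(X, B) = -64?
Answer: -48389/677 ≈ -71.476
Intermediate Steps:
D(J, Q) = -4 + J
U(k, S) = √(S² + k²)
d = -5061/677 (d = 7*((1087 + 359)/(√((-4 + 4)² + (-18)²) - 1372)) = 7*(1446/(√(0² + 324) - 1372)) = 7*(1446/(√(0 + 324) - 1372)) = 7*(1446/(√324 - 1372)) = 7*(1446/(18 - 1372)) = 7*(1446/(-1354)) = 7*(1446*(-1/1354)) = 7*(-723/677) = -5061/677 ≈ -7.4756)
d + E(-30, 62) = -5061/677 - 64 = -48389/677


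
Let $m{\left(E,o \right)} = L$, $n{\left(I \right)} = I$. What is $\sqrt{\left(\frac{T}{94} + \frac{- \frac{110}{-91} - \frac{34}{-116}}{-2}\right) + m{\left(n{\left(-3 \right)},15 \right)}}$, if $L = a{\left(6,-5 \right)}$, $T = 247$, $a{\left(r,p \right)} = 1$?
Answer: $\frac{3 \sqrt{19669277173}}{248066} \approx 1.6961$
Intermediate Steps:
$L = 1$
$m{\left(E,o \right)} = 1$
$\sqrt{\left(\frac{T}{94} + \frac{- \frac{110}{-91} - \frac{34}{-116}}{-2}\right) + m{\left(n{\left(-3 \right)},15 \right)}} = \sqrt{\left(\frac{247}{94} + \frac{- \frac{110}{-91} - \frac{34}{-116}}{-2}\right) + 1} = \sqrt{\left(247 \cdot \frac{1}{94} + \left(\left(-110\right) \left(- \frac{1}{91}\right) - - \frac{17}{58}\right) \left(- \frac{1}{2}\right)\right) + 1} = \sqrt{\left(\frac{247}{94} + \left(\frac{110}{91} + \frac{17}{58}\right) \left(- \frac{1}{2}\right)\right) + 1} = \sqrt{\left(\frac{247}{94} + \frac{7927}{5278} \left(- \frac{1}{2}\right)\right) + 1} = \sqrt{\left(\frac{247}{94} - \frac{7927}{10556}\right) + 1} = \sqrt{\frac{931097}{496132} + 1} = \sqrt{\frac{1427229}{496132}} = \frac{3 \sqrt{19669277173}}{248066}$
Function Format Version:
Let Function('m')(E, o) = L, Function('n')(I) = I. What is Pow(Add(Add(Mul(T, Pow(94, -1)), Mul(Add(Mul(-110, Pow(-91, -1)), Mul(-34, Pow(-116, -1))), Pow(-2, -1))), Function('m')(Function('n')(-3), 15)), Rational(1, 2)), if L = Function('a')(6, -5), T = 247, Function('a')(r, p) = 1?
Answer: Mul(Rational(3, 248066), Pow(19669277173, Rational(1, 2))) ≈ 1.6961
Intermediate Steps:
L = 1
Function('m')(E, o) = 1
Pow(Add(Add(Mul(T, Pow(94, -1)), Mul(Add(Mul(-110, Pow(-91, -1)), Mul(-34, Pow(-116, -1))), Pow(-2, -1))), Function('m')(Function('n')(-3), 15)), Rational(1, 2)) = Pow(Add(Add(Mul(247, Pow(94, -1)), Mul(Add(Mul(-110, Pow(-91, -1)), Mul(-34, Pow(-116, -1))), Pow(-2, -1))), 1), Rational(1, 2)) = Pow(Add(Add(Mul(247, Rational(1, 94)), Mul(Add(Mul(-110, Rational(-1, 91)), Mul(-34, Rational(-1, 116))), Rational(-1, 2))), 1), Rational(1, 2)) = Pow(Add(Add(Rational(247, 94), Mul(Add(Rational(110, 91), Rational(17, 58)), Rational(-1, 2))), 1), Rational(1, 2)) = Pow(Add(Add(Rational(247, 94), Mul(Rational(7927, 5278), Rational(-1, 2))), 1), Rational(1, 2)) = Pow(Add(Add(Rational(247, 94), Rational(-7927, 10556)), 1), Rational(1, 2)) = Pow(Add(Rational(931097, 496132), 1), Rational(1, 2)) = Pow(Rational(1427229, 496132), Rational(1, 2)) = Mul(Rational(3, 248066), Pow(19669277173, Rational(1, 2)))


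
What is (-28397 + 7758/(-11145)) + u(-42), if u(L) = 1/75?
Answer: -1582460872/55725 ≈ -28398.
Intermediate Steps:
u(L) = 1/75
(-28397 + 7758/(-11145)) + u(-42) = (-28397 + 7758/(-11145)) + 1/75 = (-28397 + 7758*(-1/11145)) + 1/75 = (-28397 - 2586/3715) + 1/75 = -105497441/3715 + 1/75 = -1582460872/55725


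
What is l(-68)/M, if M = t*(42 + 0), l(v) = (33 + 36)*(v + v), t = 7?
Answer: -1564/49 ≈ -31.918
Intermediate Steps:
l(v) = 138*v (l(v) = 69*(2*v) = 138*v)
M = 294 (M = 7*(42 + 0) = 7*42 = 294)
l(-68)/M = (138*(-68))/294 = -9384*1/294 = -1564/49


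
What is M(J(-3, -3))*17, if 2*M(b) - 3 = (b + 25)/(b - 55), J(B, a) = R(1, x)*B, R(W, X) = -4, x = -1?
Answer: 782/43 ≈ 18.186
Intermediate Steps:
J(B, a) = -4*B
M(b) = 3/2 + (25 + b)/(2*(-55 + b)) (M(b) = 3/2 + ((b + 25)/(b - 55))/2 = 3/2 + ((25 + b)/(-55 + b))/2 = 3/2 + (25 + b)/(2*(-55 + b)))
M(J(-3, -3))*17 = (2*(-35 - 4*(-3))/(-55 - 4*(-3)))*17 = (2*(-35 + 12)/(-55 + 12))*17 = (2*(-23)/(-43))*17 = (2*(-1/43)*(-23))*17 = (46/43)*17 = 782/43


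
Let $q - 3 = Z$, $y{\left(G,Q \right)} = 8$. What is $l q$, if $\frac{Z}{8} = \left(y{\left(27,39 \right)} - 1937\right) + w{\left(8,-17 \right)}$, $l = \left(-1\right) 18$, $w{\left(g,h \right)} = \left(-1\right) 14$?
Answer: $279738$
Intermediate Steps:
$w{\left(g,h \right)} = -14$
$l = -18$
$Z = -15544$ ($Z = 8 \left(\left(8 - 1937\right) - 14\right) = 8 \left(-1929 - 14\right) = 8 \left(-1943\right) = -15544$)
$q = -15541$ ($q = 3 - 15544 = -15541$)
$l q = \left(-18\right) \left(-15541\right) = 279738$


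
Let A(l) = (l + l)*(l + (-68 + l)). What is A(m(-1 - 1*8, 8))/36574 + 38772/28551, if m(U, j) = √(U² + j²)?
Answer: 239101118/174037379 - 68*√145/18287 ≈ 1.3291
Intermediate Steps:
A(l) = 2*l*(-68 + 2*l) (A(l) = (2*l)*(-68 + 2*l) = 2*l*(-68 + 2*l))
A(m(-1 - 1*8, 8))/36574 + 38772/28551 = (4*√((-1 - 1*8)² + 8²)*(-34 + √((-1 - 1*8)² + 8²)))/36574 + 38772/28551 = (4*√((-1 - 8)² + 64)*(-34 + √((-1 - 8)² + 64)))*(1/36574) + 38772*(1/28551) = (4*√((-9)² + 64)*(-34 + √((-9)² + 64)))*(1/36574) + 12924/9517 = (4*√(81 + 64)*(-34 + √(81 + 64)))*(1/36574) + 12924/9517 = (4*√145*(-34 + √145))*(1/36574) + 12924/9517 = 2*√145*(-34 + √145)/18287 + 12924/9517 = 12924/9517 + 2*√145*(-34 + √145)/18287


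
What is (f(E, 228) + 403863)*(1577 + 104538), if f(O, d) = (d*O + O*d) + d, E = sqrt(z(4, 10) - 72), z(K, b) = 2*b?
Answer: 42880116465 + 96776880*I*sqrt(13) ≈ 4.288e+10 + 3.4893e+8*I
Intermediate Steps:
E = 2*I*sqrt(13) (E = sqrt(2*10 - 72) = sqrt(20 - 72) = sqrt(-52) = 2*I*sqrt(13) ≈ 7.2111*I)
f(O, d) = d + 2*O*d (f(O, d) = (O*d + O*d) + d = 2*O*d + d = d + 2*O*d)
(f(E, 228) + 403863)*(1577 + 104538) = (228*(1 + 2*(2*I*sqrt(13))) + 403863)*(1577 + 104538) = (228*(1 + 4*I*sqrt(13)) + 403863)*106115 = ((228 + 912*I*sqrt(13)) + 403863)*106115 = (404091 + 912*I*sqrt(13))*106115 = 42880116465 + 96776880*I*sqrt(13)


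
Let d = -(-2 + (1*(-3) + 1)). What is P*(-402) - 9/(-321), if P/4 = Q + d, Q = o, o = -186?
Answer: 31314195/107 ≈ 2.9266e+5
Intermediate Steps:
Q = -186
d = 4 (d = -(-2 + (-3 + 1)) = -(-2 - 2) = -1*(-4) = 4)
P = -728 (P = 4*(-186 + 4) = 4*(-182) = -728)
P*(-402) - 9/(-321) = -728*(-402) - 9/(-321) = 292656 - 9*(-1/321) = 292656 + 3/107 = 31314195/107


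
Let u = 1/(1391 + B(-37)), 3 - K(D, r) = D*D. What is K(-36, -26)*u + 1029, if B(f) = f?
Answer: 1391973/1354 ≈ 1028.0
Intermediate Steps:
K(D, r) = 3 - D**2 (K(D, r) = 3 - D*D = 3 - D**2)
u = 1/1354 (u = 1/(1391 - 37) = 1/1354 ≈ 0.00073855)
K(-36, -26)*u + 1029 = (3 - 1*(-36)**2)*(1/1354) + 1029 = (3 - 1*1296)*(1/1354) + 1029 = (3 - 1296)*(1/1354) + 1029 = -1293*1/1354 + 1029 = -1293/1354 + 1029 = 1391973/1354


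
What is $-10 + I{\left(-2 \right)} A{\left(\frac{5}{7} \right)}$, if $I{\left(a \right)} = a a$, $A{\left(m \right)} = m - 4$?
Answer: $- \frac{162}{7} \approx -23.143$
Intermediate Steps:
$A{\left(m \right)} = -4 + m$
$I{\left(a \right)} = a^{2}$
$-10 + I{\left(-2 \right)} A{\left(\frac{5}{7} \right)} = -10 + \left(-2\right)^{2} \left(-4 + \frac{5}{7}\right) = -10 + 4 \left(-4 + 5 \cdot \frac{1}{7}\right) = -10 + 4 \left(-4 + \frac{5}{7}\right) = -10 + 4 \left(- \frac{23}{7}\right) = -10 - \frac{92}{7} = - \frac{162}{7}$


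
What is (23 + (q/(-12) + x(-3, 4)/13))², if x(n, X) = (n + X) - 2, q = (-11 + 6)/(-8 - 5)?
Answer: 12752041/24336 ≈ 524.00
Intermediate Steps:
q = 5/13 (q = -5/(-13) = -5*(-1/13) = 5/13 ≈ 0.38462)
x(n, X) = -2 + X + n (x(n, X) = (X + n) - 2 = -2 + X + n)
(23 + (q/(-12) + x(-3, 4)/13))² = (23 + ((5/13)/(-12) + (-2 + 4 - 3)/13))² = (23 + ((5/13)*(-1/12) - 1*1/13))² = (23 + (-5/156 - 1/13))² = (23 - 17/156)² = (3571/156)² = 12752041/24336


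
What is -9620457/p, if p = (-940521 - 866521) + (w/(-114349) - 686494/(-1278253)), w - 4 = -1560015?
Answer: 1406192879394339729/264127749224032285 ≈ 5.3239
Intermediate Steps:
w = -1560011 (w = 4 - 1560015 = -1560011)
p = -264127749224032285/146166952297 (p = (-940521 - 866521) + (-1560011/(-114349) - 686494/(-1278253)) = -1807042 + (-1560011*(-1/114349) - 686494*(-1/1278253)) = -1807042 + (1560011/114349 + 686494/1278253) = -1807042 + 2072588643189/146166952297 = -264127749224032285/146166952297 ≈ -1.8070e+6)
-9620457/p = -9620457/(-264127749224032285/146166952297) = -9620457*(-146166952297/264127749224032285) = 1406192879394339729/264127749224032285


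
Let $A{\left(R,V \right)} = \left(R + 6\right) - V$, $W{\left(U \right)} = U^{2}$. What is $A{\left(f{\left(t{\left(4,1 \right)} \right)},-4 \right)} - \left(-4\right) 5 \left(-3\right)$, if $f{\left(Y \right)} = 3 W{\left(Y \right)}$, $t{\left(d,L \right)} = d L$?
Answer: $-2$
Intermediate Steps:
$t{\left(d,L \right)} = L d$
$f{\left(Y \right)} = 3 Y^{2}$
$A{\left(R,V \right)} = 6 + R - V$ ($A{\left(R,V \right)} = \left(6 + R\right) - V = 6 + R - V$)
$A{\left(f{\left(t{\left(4,1 \right)} \right)},-4 \right)} - \left(-4\right) 5 \left(-3\right) = \left(6 + 3 \left(1 \cdot 4\right)^{2} - -4\right) - \left(-4\right) 5 \left(-3\right) = \left(6 + 3 \cdot 4^{2} + 4\right) - \left(-20\right) \left(-3\right) = \left(6 + 3 \cdot 16 + 4\right) - 60 = \left(6 + 48 + 4\right) - 60 = 58 - 60 = -2$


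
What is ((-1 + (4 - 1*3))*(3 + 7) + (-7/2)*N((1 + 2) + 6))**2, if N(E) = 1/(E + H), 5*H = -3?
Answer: 25/144 ≈ 0.17361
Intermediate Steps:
H = -3/5 (H = (1/5)*(-3) = -3/5 ≈ -0.60000)
N(E) = 1/(-3/5 + E) (N(E) = 1/(E - 3/5) = 1/(-3/5 + E))
((-1 + (4 - 1*3))*(3 + 7) + (-7/2)*N((1 + 2) + 6))**2 = ((-1 + (4 - 1*3))*(3 + 7) + (-7/2)*(5/(-3 + 5*((1 + 2) + 6))))**2 = ((-1 + (4 - 3))*10 + (-7*1/2)*(5/(-3 + 5*(3 + 6))))**2 = ((-1 + 1)*10 - 35/(2*(-3 + 5*9)))**2 = (0*10 - 35/(2*(-3 + 45)))**2 = (0 - 35/(2*42))**2 = (0 - 7/2*5/42)**2 = (0 - 5/12)**2 = (-5/12)**2 = 25/144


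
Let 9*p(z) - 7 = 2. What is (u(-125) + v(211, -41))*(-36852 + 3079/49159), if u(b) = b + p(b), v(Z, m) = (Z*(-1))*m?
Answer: -15447550625003/49159 ≈ -3.1424e+8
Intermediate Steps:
p(z) = 1 (p(z) = 7/9 + (⅑)*2 = 7/9 + 2/9 = 1)
v(Z, m) = -Z*m (v(Z, m) = (-Z)*m = -Z*m)
u(b) = 1 + b (u(b) = b + 1 = 1 + b)
(u(-125) + v(211, -41))*(-36852 + 3079/49159) = ((1 - 125) - 1*211*(-41))*(-36852 + 3079/49159) = (-124 + 8651)*(-36852 + 3079*(1/49159)) = 8527*(-36852 + 3079/49159) = 8527*(-1811604389/49159) = -15447550625003/49159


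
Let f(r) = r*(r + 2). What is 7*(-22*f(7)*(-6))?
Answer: 58212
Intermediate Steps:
f(r) = r*(2 + r)
7*(-22*f(7)*(-6)) = 7*(-154*(2 + 7)*(-6)) = 7*(-154*9*(-6)) = 7*(-22*63*(-6)) = 7*(-1386*(-6)) = 7*8316 = 58212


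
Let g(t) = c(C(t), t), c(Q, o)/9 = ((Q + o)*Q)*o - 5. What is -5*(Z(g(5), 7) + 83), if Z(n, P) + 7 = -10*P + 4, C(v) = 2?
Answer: -50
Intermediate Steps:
c(Q, o) = -45 + 9*Q*o*(Q + o) (c(Q, o) = 9*(((Q + o)*Q)*o - 5) = 9*((Q*(Q + o))*o - 5) = 9*(Q*o*(Q + o) - 5) = 9*(-5 + Q*o*(Q + o)) = -45 + 9*Q*o*(Q + o))
g(t) = -45 + 18*t**2 + 36*t (g(t) = -45 + 9*2*t**2 + 9*t*2**2 = -45 + 18*t**2 + 9*t*4 = -45 + 18*t**2 + 36*t)
Z(n, P) = -3 - 10*P (Z(n, P) = -7 + (-10*P + 4) = -7 + (4 - 10*P) = -3 - 10*P)
-5*(Z(g(5), 7) + 83) = -5*((-3 - 10*7) + 83) = -5*((-3 - 70) + 83) = -5*(-73 + 83) = -5*10 = -50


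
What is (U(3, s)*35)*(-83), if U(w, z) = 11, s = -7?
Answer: -31955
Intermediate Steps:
(U(3, s)*35)*(-83) = (11*35)*(-83) = 385*(-83) = -31955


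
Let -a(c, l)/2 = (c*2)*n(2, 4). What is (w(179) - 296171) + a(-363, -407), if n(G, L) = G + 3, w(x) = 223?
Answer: -288688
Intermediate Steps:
n(G, L) = 3 + G
a(c, l) = -20*c (a(c, l) = -2*c*2*(3 + 2) = -2*2*c*5 = -20*c)
(w(179) - 296171) + a(-363, -407) = (223 - 296171) - 20*(-363) = -295948 + 7260 = -288688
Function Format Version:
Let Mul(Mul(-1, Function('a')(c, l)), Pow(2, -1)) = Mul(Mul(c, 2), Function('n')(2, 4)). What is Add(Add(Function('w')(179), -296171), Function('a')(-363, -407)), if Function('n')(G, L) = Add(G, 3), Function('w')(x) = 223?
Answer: -288688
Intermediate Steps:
Function('n')(G, L) = Add(3, G)
Function('a')(c, l) = Mul(-20, c) (Function('a')(c, l) = Mul(-2, Mul(Mul(c, 2), Add(3, 2))) = Mul(-2, Mul(Mul(2, c), 5)) = Mul(-2, Mul(10, c)) = Mul(-20, c))
Add(Add(Function('w')(179), -296171), Function('a')(-363, -407)) = Add(Add(223, -296171), Mul(-20, -363)) = Add(-295948, 7260) = -288688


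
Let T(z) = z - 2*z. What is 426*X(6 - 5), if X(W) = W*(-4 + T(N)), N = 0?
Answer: -1704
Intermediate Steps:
T(z) = -z
X(W) = -4*W (X(W) = W*(-4 - 1*0) = W*(-4 + 0) = W*(-4) = -4*W)
426*X(6 - 5) = 426*(-4*(6 - 5)) = 426*(-4*1) = 426*(-4) = -1704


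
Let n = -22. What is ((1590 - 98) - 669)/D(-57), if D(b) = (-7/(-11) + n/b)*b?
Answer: -9053/641 ≈ -14.123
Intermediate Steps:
D(b) = b*(7/11 - 22/b) (D(b) = (-7/(-11) - 22/b)*b = (-7*(-1/11) - 22/b)*b = (7/11 - 22/b)*b = b*(7/11 - 22/b))
((1590 - 98) - 669)/D(-57) = ((1590 - 98) - 669)/(-22 + (7/11)*(-57)) = (1492 - 669)/(-22 - 399/11) = 823/(-641/11) = 823*(-11/641) = -9053/641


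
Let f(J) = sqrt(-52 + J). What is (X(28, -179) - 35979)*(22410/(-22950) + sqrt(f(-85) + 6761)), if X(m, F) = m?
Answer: 2983933/85 - 35951*sqrt(6761 + I*sqrt(137)) ≈ -2.921e+6 - 2558.8*I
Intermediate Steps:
(X(28, -179) - 35979)*(22410/(-22950) + sqrt(f(-85) + 6761)) = (28 - 35979)*(22410/(-22950) + sqrt(sqrt(-52 - 85) + 6761)) = -35951*(22410*(-1/22950) + sqrt(sqrt(-137) + 6761)) = -35951*(-83/85 + sqrt(I*sqrt(137) + 6761)) = -35951*(-83/85 + sqrt(6761 + I*sqrt(137))) = 2983933/85 - 35951*sqrt(6761 + I*sqrt(137))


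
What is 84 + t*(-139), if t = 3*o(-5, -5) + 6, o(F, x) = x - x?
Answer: -750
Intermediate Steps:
o(F, x) = 0
t = 6 (t = 3*0 + 6 = 0 + 6 = 6)
84 + t*(-139) = 84 + 6*(-139) = 84 - 834 = -750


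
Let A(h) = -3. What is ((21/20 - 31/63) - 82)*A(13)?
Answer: 102617/420 ≈ 244.33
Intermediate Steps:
((21/20 - 31/63) - 82)*A(13) = ((21/20 - 31/63) - 82)*(-3) = (703/1260 - 82)*(-3) = -102617/1260*(-3) = 102617/420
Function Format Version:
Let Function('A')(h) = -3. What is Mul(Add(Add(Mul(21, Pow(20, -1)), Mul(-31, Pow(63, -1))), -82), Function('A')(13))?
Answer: Rational(102617, 420) ≈ 244.33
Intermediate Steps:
Mul(Add(Add(Mul(21, Pow(20, -1)), Mul(-31, Pow(63, -1))), -82), Function('A')(13)) = Mul(Add(Add(Mul(21, Pow(20, -1)), Mul(-31, Pow(63, -1))), -82), -3) = Mul(Add(Add(Mul(21, Rational(1, 20)), Mul(-31, Rational(1, 63))), -82), -3) = Mul(Add(Add(Rational(21, 20), Rational(-31, 63)), -82), -3) = Mul(Add(Rational(703, 1260), -82), -3) = Mul(Rational(-102617, 1260), -3) = Rational(102617, 420)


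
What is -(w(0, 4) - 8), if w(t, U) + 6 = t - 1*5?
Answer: 19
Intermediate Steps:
w(t, U) = -11 + t (w(t, U) = -6 + (t - 1*5) = -6 + (t - 5) = -6 + (-5 + t) = -11 + t)
-(w(0, 4) - 8) = -((-11 + 0) - 8) = -(-11 - 8) = -1*(-19) = 19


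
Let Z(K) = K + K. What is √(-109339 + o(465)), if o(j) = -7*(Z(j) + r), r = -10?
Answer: I*√115779 ≈ 340.26*I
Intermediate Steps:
Z(K) = 2*K
o(j) = 70 - 14*j (o(j) = -7*(2*j - 10) = -7*(-10 + 2*j) = 70 - 14*j)
√(-109339 + o(465)) = √(-109339 + (70 - 14*465)) = √(-109339 + (70 - 6510)) = √(-109339 - 6440) = √(-115779) = I*√115779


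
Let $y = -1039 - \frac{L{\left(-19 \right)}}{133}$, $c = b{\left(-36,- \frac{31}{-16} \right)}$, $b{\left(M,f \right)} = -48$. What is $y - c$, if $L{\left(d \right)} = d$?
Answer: $- \frac{6936}{7} \approx -990.86$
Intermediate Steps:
$c = -48$
$y = - \frac{7272}{7}$ ($y = -1039 - - \frac{19}{133} = -1039 - \left(-19\right) \frac{1}{133} = -1039 - - \frac{1}{7} = -1039 + \frac{1}{7} = - \frac{7272}{7} \approx -1038.9$)
$y - c = - \frac{7272}{7} - -48 = - \frac{7272}{7} + 48 = - \frac{6936}{7}$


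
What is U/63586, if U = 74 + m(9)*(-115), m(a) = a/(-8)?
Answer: 1627/508688 ≈ 0.0031984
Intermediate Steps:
m(a) = -a/8 (m(a) = a*(-⅛) = -a/8)
U = 1627/8 (U = 74 - ⅛*9*(-115) = 74 - 9/8*(-115) = 74 + 1035/8 = 1627/8 ≈ 203.38)
U/63586 = (1627/8)/63586 = (1627/8)*(1/63586) = 1627/508688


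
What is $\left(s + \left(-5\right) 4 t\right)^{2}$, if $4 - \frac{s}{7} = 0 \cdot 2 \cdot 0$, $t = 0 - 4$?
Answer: $11664$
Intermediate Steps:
$t = -4$ ($t = 0 - 4 = -4$)
$s = 28$ ($s = 28 - 7 \cdot 0 \cdot 2 \cdot 0 = 28 - 7 \cdot 0 \cdot 0 = 28 - 0 = 28 + 0 = 28$)
$\left(s + \left(-5\right) 4 t\right)^{2} = \left(28 + \left(-5\right) 4 \left(-4\right)\right)^{2} = \left(28 - -80\right)^{2} = \left(28 + 80\right)^{2} = 108^{2} = 11664$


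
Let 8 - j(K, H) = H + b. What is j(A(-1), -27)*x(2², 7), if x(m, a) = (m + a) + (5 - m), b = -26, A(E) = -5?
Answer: 732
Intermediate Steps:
x(m, a) = 5 + a (x(m, a) = (a + m) + (5 - m) = 5 + a)
j(K, H) = 34 - H (j(K, H) = 8 - (H - 26) = 8 - (-26 + H) = 8 + (26 - H) = 34 - H)
j(A(-1), -27)*x(2², 7) = (34 - 1*(-27))*(5 + 7) = (34 + 27)*12 = 61*12 = 732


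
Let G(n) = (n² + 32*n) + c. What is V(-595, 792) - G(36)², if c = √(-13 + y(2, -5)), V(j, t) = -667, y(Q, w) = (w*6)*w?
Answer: -5993508 - 4896*√137 ≈ -6.0508e+6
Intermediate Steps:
y(Q, w) = 6*w² (y(Q, w) = (6*w)*w = 6*w²)
c = √137 (c = √(-13 + 6*(-5)²) = √(-13 + 6*25) = √(-13 + 150) = √137 ≈ 11.705)
G(n) = √137 + n² + 32*n (G(n) = (n² + 32*n) + √137 = √137 + n² + 32*n)
V(-595, 792) - G(36)² = -667 - (√137 + 36² + 32*36)² = -667 - (√137 + 1296 + 1152)² = -667 - (2448 + √137)²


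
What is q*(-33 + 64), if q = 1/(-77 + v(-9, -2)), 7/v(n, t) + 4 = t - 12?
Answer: -558/1393 ≈ -0.40057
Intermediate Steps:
v(n, t) = 7/(-16 + t) (v(n, t) = 7/(-4 + (t - 12)) = 7/(-4 + (-12 + t)) = 7/(-16 + t))
q = -18/1393 (q = 1/(-77 + 7/(-16 - 2)) = 1/(-77 + 7/(-18)) = 1/(-77 + 7*(-1/18)) = 1/(-77 - 7/18) = 1/(-1393/18) = -18/1393 ≈ -0.012922)
q*(-33 + 64) = -18*(-33 + 64)/1393 = -18/1393*31 = -558/1393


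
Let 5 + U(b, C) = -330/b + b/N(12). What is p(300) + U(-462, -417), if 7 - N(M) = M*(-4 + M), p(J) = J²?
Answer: 56070564/623 ≈ 90001.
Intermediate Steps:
N(M) = 7 - M*(-4 + M)
U(b, C) = -5 - 330/b - b/89 (U(b, C) = -5 + (-330/b + b/(7 - 1*12² + 4*12)) = -5 + (-330/b + b/(7 - 1*144 + 48)) = -5 + (-330/b + b/(7 - 144 + 48)) = -5 + (-330/b + b/(-89)) = -5 + (-330/b + b*(-1/89)) = -5 + (-330/b - b/89) = -5 - 330/b - b/89)
p(300) + U(-462, -417) = 300² + (-5 - 330/(-462) - 1/89*(-462)) = 90000 + (-5 - 330*(-1/462) + 462/89) = 90000 + (-5 + 5/7 + 462/89) = 90000 + 564/623 = 56070564/623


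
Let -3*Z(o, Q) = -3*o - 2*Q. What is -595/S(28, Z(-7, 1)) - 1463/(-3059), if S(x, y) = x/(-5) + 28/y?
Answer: 11013/184 ≈ 59.853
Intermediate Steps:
Z(o, Q) = o + 2*Q/3 (Z(o, Q) = -(-3*o - 2*Q)/3 = o + 2*Q/3)
S(x, y) = 28/y - x/5 (S(x, y) = x*(-1/5) + 28/y = -x/5 + 28/y = 28/y - x/5)
-595/S(28, Z(-7, 1)) - 1463/(-3059) = -595/(28/(-7 + (2/3)*1) - 1/5*28) - 1463/(-3059) = -595/(28/(-7 + 2/3) - 28/5) - 1463*(-1/3059) = -595/(28/(-19/3) - 28/5) + 11/23 = -595/(28*(-3/19) - 28/5) + 11/23 = -595/(-84/19 - 28/5) + 11/23 = -595/(-952/95) + 11/23 = -595*(-95/952) + 11/23 = 475/8 + 11/23 = 11013/184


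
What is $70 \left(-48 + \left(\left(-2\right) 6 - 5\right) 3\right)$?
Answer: $-6930$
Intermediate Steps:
$70 \left(-48 + \left(\left(-2\right) 6 - 5\right) 3\right) = 70 \left(-48 + \left(-12 - 5\right) 3\right) = 70 \left(-48 - 51\right) = 70 \left(-99\right) = -6930$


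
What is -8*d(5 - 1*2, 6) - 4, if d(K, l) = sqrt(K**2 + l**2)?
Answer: -4 - 24*sqrt(5) ≈ -57.666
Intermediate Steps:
-8*d(5 - 1*2, 6) - 4 = -8*sqrt((5 - 1*2)**2 + 6**2) - 4 = -8*sqrt((5 - 2)**2 + 36) - 4 = -8*sqrt(3**2 + 36) - 4 = -8*sqrt(9 + 36) - 4 = -24*sqrt(5) - 4 = -4 - 24*sqrt(5)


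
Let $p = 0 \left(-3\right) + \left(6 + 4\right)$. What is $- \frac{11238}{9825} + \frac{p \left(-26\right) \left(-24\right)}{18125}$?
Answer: $- \frac{379682}{474875} \approx -0.79954$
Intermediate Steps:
$p = 10$ ($p = 0 + 10 = 10$)
$- \frac{11238}{9825} + \frac{p \left(-26\right) \left(-24\right)}{18125} = - \frac{11238}{9825} + \frac{10 \left(-26\right) \left(-24\right)}{18125} = \left(-11238\right) \frac{1}{9825} + \left(-260\right) \left(-24\right) \frac{1}{18125} = - \frac{3746}{3275} + 6240 \cdot \frac{1}{18125} = - \frac{3746}{3275} + \frac{1248}{3625} = - \frac{379682}{474875}$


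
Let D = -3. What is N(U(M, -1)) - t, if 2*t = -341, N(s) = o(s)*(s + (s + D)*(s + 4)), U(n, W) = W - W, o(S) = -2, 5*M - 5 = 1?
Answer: 389/2 ≈ 194.50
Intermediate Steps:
M = 6/5 (M = 1 + (⅕)*1 = 1 + ⅕ = 6/5 ≈ 1.2000)
U(n, W) = 0
N(s) = -2*s - 2*(-3 + s)*(4 + s) (N(s) = -2*(s + (s - 3)*(s + 4)) = -2*(s + (-3 + s)*(4 + s)) = -2*s - 2*(-3 + s)*(4 + s))
t = -341/2 (t = (½)*(-341) = -341/2 ≈ -170.50)
N(U(M, -1)) - t = (24 - 4*0 - 2*0²) - 1*(-341/2) = (24 + 0 - 2*0) + 341/2 = (24 + 0 + 0) + 341/2 = 24 + 341/2 = 389/2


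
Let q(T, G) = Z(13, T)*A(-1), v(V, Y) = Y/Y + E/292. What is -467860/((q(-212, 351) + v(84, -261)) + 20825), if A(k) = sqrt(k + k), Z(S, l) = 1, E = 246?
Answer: -207704095535640/9245972079593 + 9972903760*I*sqrt(2)/9245972079593 ≈ -22.464 + 0.0015254*I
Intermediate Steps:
A(k) = sqrt(2)*sqrt(k) (A(k) = sqrt(2*k) = sqrt(2)*sqrt(k))
v(V, Y) = 269/146 (v(V, Y) = Y/Y + 246/292 = 1 + 246*(1/292) = 1 + 123/146 = 269/146)
q(T, G) = I*sqrt(2) (q(T, G) = 1*(sqrt(2)*sqrt(-1)) = 1*(sqrt(2)*I) = 1*(I*sqrt(2)) = I*sqrt(2))
-467860/((q(-212, 351) + v(84, -261)) + 20825) = -467860/((I*sqrt(2) + 269/146) + 20825) = -467860/((269/146 + I*sqrt(2)) + 20825) = -467860/(3040719/146 + I*sqrt(2))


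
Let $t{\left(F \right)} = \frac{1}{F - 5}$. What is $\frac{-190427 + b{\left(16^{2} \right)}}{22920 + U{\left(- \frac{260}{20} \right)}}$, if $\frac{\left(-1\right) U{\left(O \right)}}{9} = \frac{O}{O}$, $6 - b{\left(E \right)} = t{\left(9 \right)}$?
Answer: $- \frac{253895}{30548} \approx -8.3113$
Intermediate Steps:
$t{\left(F \right)} = \frac{1}{-5 + F}$
$b{\left(E \right)} = \frac{23}{4}$ ($b{\left(E \right)} = 6 - \frac{1}{-5 + 9} = 6 - \frac{1}{4} = \frac{23}{4}$)
$U{\left(O \right)} = -9$ ($U{\left(O \right)} = - 9 \frac{O}{O} = \left(-9\right) 1 = -9$)
$\frac{-190427 + b{\left(16^{2} \right)}}{22920 + U{\left(- \frac{260}{20} \right)}} = \frac{-190427 + \frac{23}{4}}{22920 - 9} = - \frac{761685}{4 \cdot 22911} = \left(- \frac{761685}{4}\right) \frac{1}{22911} = - \frac{253895}{30548}$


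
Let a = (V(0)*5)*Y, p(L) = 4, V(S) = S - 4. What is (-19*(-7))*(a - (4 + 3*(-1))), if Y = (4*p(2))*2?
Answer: -85253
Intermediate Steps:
V(S) = -4 + S
Y = 32 (Y = (4*4)*2 = 16*2 = 32)
a = -640 (a = ((-4 + 0)*5)*32 = -4*5*32 = -20*32 = -640)
(-19*(-7))*(a - (4 + 3*(-1))) = (-19*(-7))*(-640 - (4 + 3*(-1))) = 133*(-640 - (4 - 3)) = 133*(-640 - 1*1) = 133*(-640 - 1) = 133*(-641) = -85253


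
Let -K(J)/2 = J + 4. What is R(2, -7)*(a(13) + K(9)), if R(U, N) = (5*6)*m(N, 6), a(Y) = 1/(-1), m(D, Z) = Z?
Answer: -4860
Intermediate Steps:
a(Y) = -1 (a(Y) = 1*(-1) = -1)
R(U, N) = 180 (R(U, N) = (5*6)*6 = 30*6 = 180)
K(J) = -8 - 2*J (K(J) = -2*(J + 4) = -2*(4 + J) = -8 - 2*J)
R(2, -7)*(a(13) + K(9)) = 180*(-1 + (-8 - 2*9)) = 180*(-1 + (-8 - 18)) = 180*(-1 - 26) = 180*(-27) = -4860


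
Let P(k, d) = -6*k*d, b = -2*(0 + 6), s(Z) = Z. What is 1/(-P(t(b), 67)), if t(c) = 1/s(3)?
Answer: 1/134 ≈ 0.0074627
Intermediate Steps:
b = -12 (b = -2*6 = -12)
t(c) = 1/3
P(k, d) = -6*d*k
1/(-P(t(b), 67)) = 1/(-(-6)*67/3) = 1/(-1*(-134)) = 1/134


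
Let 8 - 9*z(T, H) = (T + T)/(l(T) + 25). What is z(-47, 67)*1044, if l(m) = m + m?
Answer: 53128/69 ≈ 769.97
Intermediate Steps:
l(m) = 2*m
z(T, H) = 8/9 - 2*T/(9*(25 + 2*T)) (z(T, H) = 8/9 - (T + T)/(9*(2*T + 25)) = 8/9 - 2*T/(9*(25 + 2*T)))
z(-47, 67)*1044 = (2*(100 + 7*(-47))/(9*(25 + 2*(-47))))*1044 = (2*(100 - 329)/(9*(25 - 94)))*1044 = ((2/9)*(-229)/(-69))*1044 = ((2/9)*(-1/69)*(-229))*1044 = (458/621)*1044 = 53128/69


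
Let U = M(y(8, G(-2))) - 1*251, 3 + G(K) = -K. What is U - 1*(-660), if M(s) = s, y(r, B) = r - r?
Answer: 409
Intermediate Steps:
G(K) = -3 - K
y(r, B) = 0
U = -251 (U = 0 - 1*251 = 0 - 251 = -251)
U - 1*(-660) = -251 - 1*(-660) = -251 + 660 = 409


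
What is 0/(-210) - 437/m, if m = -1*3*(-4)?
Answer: -437/12 ≈ -36.417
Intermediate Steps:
m = 12 (m = -3*(-4) = 12)
0/(-210) - 437/m = 0/(-210) - 437/12 = 0*(-1/210) - 437*1/12 = 0 - 437/12 = -437/12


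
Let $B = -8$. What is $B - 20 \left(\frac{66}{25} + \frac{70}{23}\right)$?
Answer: $- \frac{13992}{115} \approx -121.67$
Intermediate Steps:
$B - 20 \left(\frac{66}{25} + \frac{70}{23}\right) = -8 - 20 \left(\frac{66}{25} + \frac{70}{23}\right) = -8 - \frac{13072}{115} = - \frac{13992}{115}$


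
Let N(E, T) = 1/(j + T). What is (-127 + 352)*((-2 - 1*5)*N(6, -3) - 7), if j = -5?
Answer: -11025/8 ≈ -1378.1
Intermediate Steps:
N(E, T) = 1/(-5 + T)
(-127 + 352)*((-2 - 1*5)*N(6, -3) - 7) = (-127 + 352)*((-2 - 1*5)/(-5 - 3) - 7) = 225*((-2 - 5)/(-8) - 7) = 225*(-7*(-⅛) - 7) = 225*(7/8 - 7) = 225*(-49/8) = -11025/8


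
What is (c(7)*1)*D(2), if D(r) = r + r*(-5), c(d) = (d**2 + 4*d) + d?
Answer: -672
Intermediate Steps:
c(d) = d**2 + 5*d
D(r) = -4*r (D(r) = r - 5*r = -4*r)
(c(7)*1)*D(2) = ((7*(5 + 7))*1)*(-4*2) = ((7*12)*1)*(-8) = (84*1)*(-8) = 84*(-8) = -672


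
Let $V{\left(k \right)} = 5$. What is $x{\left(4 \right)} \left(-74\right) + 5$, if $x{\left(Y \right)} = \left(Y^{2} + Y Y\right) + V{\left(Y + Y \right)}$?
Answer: $-2733$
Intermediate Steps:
$x{\left(Y \right)} = 5 + 2 Y^{2}$ ($x{\left(Y \right)} = \left(Y^{2} + Y Y\right) + 5 = \left(Y^{2} + Y^{2}\right) + 5 = 2 Y^{2} + 5 = 5 + 2 Y^{2}$)
$x{\left(4 \right)} \left(-74\right) + 5 = \left(5 + 2 \cdot 4^{2}\right) \left(-74\right) + 5 = \left(5 + 2 \cdot 16\right) \left(-74\right) + 5 = \left(5 + 32\right) \left(-74\right) + 5 = 37 \left(-74\right) + 5 = -2738 + 5 = -2733$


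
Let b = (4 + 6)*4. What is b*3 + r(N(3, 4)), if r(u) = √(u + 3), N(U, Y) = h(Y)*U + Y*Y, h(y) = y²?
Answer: 120 + √67 ≈ 128.19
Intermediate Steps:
b = 40 (b = 10*4 = 40)
N(U, Y) = Y² + U*Y² (N(U, Y) = Y²*U + Y*Y = U*Y² + Y² = Y² + U*Y²)
r(u) = √(3 + u)
b*3 + r(N(3, 4)) = 40*3 + √(3 + 4²*(1 + 3)) = 120 + √(3 + 16*4) = 120 + √(3 + 64) = 120 + √67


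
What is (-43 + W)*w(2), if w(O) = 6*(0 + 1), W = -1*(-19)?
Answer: -144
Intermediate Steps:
W = 19
w(O) = 6 (w(O) = 6*1 = 6)
(-43 + W)*w(2) = (-43 + 19)*6 = -24*6 = -144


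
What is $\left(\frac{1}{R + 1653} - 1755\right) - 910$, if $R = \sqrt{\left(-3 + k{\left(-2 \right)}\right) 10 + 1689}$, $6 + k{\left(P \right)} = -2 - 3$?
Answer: $- \frac{7277740247}{2730860} - \frac{\sqrt{1549}}{2730860} \approx -2665.0$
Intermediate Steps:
$k{\left(P \right)} = -11$ ($k{\left(P \right)} = -6 - 5 = -11$)
$R = \sqrt{1549}$ ($R = \sqrt{\left(-3 - 11\right) 10 + 1689} = \sqrt{\left(-14\right) 10 + 1689} = \sqrt{-140 + 1689} = \sqrt{1549} \approx 39.357$)
$\left(\frac{1}{R + 1653} - 1755\right) - 910 = \left(\frac{1}{\sqrt{1549} + 1653} - 1755\right) - 910 = \left(\frac{1}{1653 + \sqrt{1549}} - 1755\right) - 910 = \left(-1755 + \frac{1}{1653 + \sqrt{1549}}\right) - 910 = -2665 + \frac{1}{1653 + \sqrt{1549}}$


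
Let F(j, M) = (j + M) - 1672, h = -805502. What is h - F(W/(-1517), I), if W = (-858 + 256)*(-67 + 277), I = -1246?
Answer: -1217646348/1517 ≈ -8.0267e+5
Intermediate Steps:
W = -126420 (W = -602*210 = -126420)
F(j, M) = -1672 + M + j (F(j, M) = (M + j) - 1672 = -1672 + M + j)
h - F(W/(-1517), I) = -805502 - (-1672 - 1246 - 126420/(-1517)) = -805502 - (-1672 - 1246 - 126420*(-1/1517)) = -805502 - (-1672 - 1246 + 126420/1517) = -805502 - 1*(-4300186/1517) = -805502 + 4300186/1517 = -1217646348/1517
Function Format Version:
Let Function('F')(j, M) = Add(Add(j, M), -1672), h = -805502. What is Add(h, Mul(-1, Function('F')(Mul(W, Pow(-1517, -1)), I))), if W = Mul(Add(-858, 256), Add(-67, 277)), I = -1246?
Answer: Rational(-1217646348, 1517) ≈ -8.0267e+5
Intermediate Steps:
W = -126420 (W = Mul(-602, 210) = -126420)
Function('F')(j, M) = Add(-1672, M, j) (Function('F')(j, M) = Add(Add(M, j), -1672) = Add(-1672, M, j))
Add(h, Mul(-1, Function('F')(Mul(W, Pow(-1517, -1)), I))) = Add(-805502, Mul(-1, Add(-1672, -1246, Mul(-126420, Pow(-1517, -1))))) = Add(-805502, Mul(-1, Add(-1672, -1246, Mul(-126420, Rational(-1, 1517))))) = Add(-805502, Mul(-1, Add(-1672, -1246, Rational(126420, 1517)))) = Add(-805502, Mul(-1, Rational(-4300186, 1517))) = Add(-805502, Rational(4300186, 1517)) = Rational(-1217646348, 1517)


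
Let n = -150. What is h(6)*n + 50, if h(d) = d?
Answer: -850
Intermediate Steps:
h(6)*n + 50 = 6*(-150) + 50 = -900 + 50 = -850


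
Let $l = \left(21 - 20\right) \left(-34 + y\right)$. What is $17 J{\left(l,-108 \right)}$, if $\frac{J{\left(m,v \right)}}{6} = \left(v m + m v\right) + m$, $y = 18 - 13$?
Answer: $635970$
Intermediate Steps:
$y = 5$ ($y = 18 - 13 = 5$)
$l = -29$ ($l = \left(21 - 20\right) \left(-34 + 5\right) = 1 \left(-29\right) = -29$)
$J{\left(m,v \right)} = 6 m + 12 m v$ ($J{\left(m,v \right)} = 6 \left(\left(v m + m v\right) + m\right) = 6 \left(\left(m v + m v\right) + m\right) = 6 \left(2 m v + m\right) = 6 \left(m + 2 m v\right) = 6 m + 12 m v$)
$17 J{\left(l,-108 \right)} = 17 \cdot 6 \left(-29\right) \left(1 + 2 \left(-108\right)\right) = 17 \cdot 6 \left(-29\right) \left(1 - 216\right) = 17 \cdot 6 \left(-29\right) \left(-215\right) = 17 \cdot 37410 = 635970$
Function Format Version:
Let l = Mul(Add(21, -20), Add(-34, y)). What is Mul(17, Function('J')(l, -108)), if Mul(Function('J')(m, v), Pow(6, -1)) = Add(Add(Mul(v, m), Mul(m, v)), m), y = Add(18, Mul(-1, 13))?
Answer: 635970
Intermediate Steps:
y = 5 (y = Add(18, -13) = 5)
l = -29 (l = Mul(Add(21, -20), Add(-34, 5)) = Mul(1, -29) = -29)
Function('J')(m, v) = Add(Mul(6, m), Mul(12, m, v)) (Function('J')(m, v) = Mul(6, Add(Add(Mul(v, m), Mul(m, v)), m)) = Mul(6, Add(Add(Mul(m, v), Mul(m, v)), m)) = Mul(6, Add(Mul(2, m, v), m)) = Mul(6, Add(m, Mul(2, m, v))) = Add(Mul(6, m), Mul(12, m, v)))
Mul(17, Function('J')(l, -108)) = Mul(17, Mul(6, -29, Add(1, Mul(2, -108)))) = Mul(17, Mul(6, -29, Add(1, -216))) = Mul(17, Mul(6, -29, -215)) = Mul(17, 37410) = 635970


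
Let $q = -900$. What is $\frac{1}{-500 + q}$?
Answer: $- \frac{1}{1400} \approx -0.00071429$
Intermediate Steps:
$\frac{1}{-500 + q} = \frac{1}{-500 - 900} = \frac{1}{-1400} = - \frac{1}{1400}$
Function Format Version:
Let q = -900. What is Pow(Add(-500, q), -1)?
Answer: Rational(-1, 1400) ≈ -0.00071429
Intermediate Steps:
Pow(Add(-500, q), -1) = Pow(Add(-500, -900), -1) = Pow(-1400, -1) = Rational(-1, 1400)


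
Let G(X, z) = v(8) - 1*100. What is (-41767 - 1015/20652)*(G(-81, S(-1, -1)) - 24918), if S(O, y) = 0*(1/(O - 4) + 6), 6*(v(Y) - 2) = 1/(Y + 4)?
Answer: 1553624399836949/1486944 ≈ 1.0448e+9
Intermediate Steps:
v(Y) = 2 + 1/(6*(4 + Y)) (v(Y) = 2 + 1/(6*(Y + 4)) = 2 + 1/(6*(4 + Y)))
S(O, y) = 0 (S(O, y) = 0*(1/(-4 + O) + 6) = 0*(6 + 1/(-4 + O)) = 0)
G(X, z) = -7055/72 (G(X, z) = (49 + 12*8)/(6*(4 + 8)) - 1*100 = (1/6)*(49 + 96)/12 - 100 = (1/6)*(1/12)*145 - 100 = 145/72 - 100 = -7055/72)
(-41767 - 1015/20652)*(G(-81, S(-1, -1)) - 24918) = (-41767 - 1015/20652)*(-7055/72 - 24918) = (-41767 - 1015*1/20652)*(-1801151/72) = (-41767 - 1015/20652)*(-1801151/72) = -862573099/20652*(-1801151/72) = 1553624399836949/1486944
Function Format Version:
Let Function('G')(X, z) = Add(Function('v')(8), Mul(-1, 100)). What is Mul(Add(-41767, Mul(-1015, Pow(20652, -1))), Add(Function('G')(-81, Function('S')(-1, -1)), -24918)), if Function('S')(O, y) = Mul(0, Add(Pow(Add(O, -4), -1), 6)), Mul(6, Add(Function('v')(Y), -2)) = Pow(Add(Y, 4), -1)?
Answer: Rational(1553624399836949, 1486944) ≈ 1.0448e+9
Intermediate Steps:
Function('v')(Y) = Add(2, Mul(Rational(1, 6), Pow(Add(4, Y), -1))) (Function('v')(Y) = Add(2, Mul(Rational(1, 6), Pow(Add(Y, 4), -1))) = Add(2, Mul(Rational(1, 6), Pow(Add(4, Y), -1))))
Function('S')(O, y) = 0 (Function('S')(O, y) = Mul(0, Add(Pow(Add(-4, O), -1), 6)) = Mul(0, Add(6, Pow(Add(-4, O), -1))) = 0)
Function('G')(X, z) = Rational(-7055, 72) (Function('G')(X, z) = Add(Mul(Rational(1, 6), Pow(Add(4, 8), -1), Add(49, Mul(12, 8))), Mul(-1, 100)) = Add(Mul(Rational(1, 6), Pow(12, -1), Add(49, 96)), -100) = Add(Mul(Rational(1, 6), Rational(1, 12), 145), -100) = Add(Rational(145, 72), -100) = Rational(-7055, 72))
Mul(Add(-41767, Mul(-1015, Pow(20652, -1))), Add(Function('G')(-81, Function('S')(-1, -1)), -24918)) = Mul(Add(-41767, Mul(-1015, Pow(20652, -1))), Add(Rational(-7055, 72), -24918)) = Mul(Add(-41767, Mul(-1015, Rational(1, 20652))), Rational(-1801151, 72)) = Mul(Add(-41767, Rational(-1015, 20652)), Rational(-1801151, 72)) = Mul(Rational(-862573099, 20652), Rational(-1801151, 72)) = Rational(1553624399836949, 1486944)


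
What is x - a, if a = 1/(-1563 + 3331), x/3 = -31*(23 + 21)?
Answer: -7234657/1768 ≈ -4092.0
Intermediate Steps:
x = -4092 (x = 3*(-31*(23 + 21)) = 3*(-31*44) = 3*(-1364) = -4092)
a = 1/1768 ≈ 0.00056561
x - a = -4092 - 1*1/1768 = -4092 - 1/1768 = -7234657/1768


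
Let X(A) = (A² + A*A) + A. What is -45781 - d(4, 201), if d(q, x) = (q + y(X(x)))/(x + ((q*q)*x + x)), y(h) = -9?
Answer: -165635653/3618 ≈ -45781.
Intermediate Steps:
X(A) = A + 2*A² (X(A) = (A² + A²) + A = 2*A² + A = A + 2*A²)
d(q, x) = (-9 + q)/(2*x + x*q²) (d(q, x) = (q - 9)/(x + ((q*q)*x + x)) = (-9 + q)/(x + (q²*x + x)) = (-9 + q)/(x + (x*q² + x)) = (-9 + q)/(x + (x + x*q²)) = (-9 + q)/(2*x + x*q²))
-45781 - d(4, 201) = -45781 - (-9 + 4)/(201*(2 + 4²)) = -45781 - (-5)/(201*(2 + 16)) = -45781 - (-5)/(201*18) = -45781 - 1*(-5/3618) = -45781 + 5/3618 = -165635653/3618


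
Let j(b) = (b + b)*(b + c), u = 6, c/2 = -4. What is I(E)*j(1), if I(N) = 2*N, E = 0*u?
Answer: 0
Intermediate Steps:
c = -8 (c = 2*(-4) = -8)
j(b) = 2*b*(-8 + b) (j(b) = (b + b)*(b - 8) = (2*b)*(-8 + b) = 2*b*(-8 + b))
E = 0 (E = 0*6 = 0)
I(E)*j(1) = (2*0)*(2*1*(-8 + 1)) = 0*(2*1*(-7)) = 0*(-14) = 0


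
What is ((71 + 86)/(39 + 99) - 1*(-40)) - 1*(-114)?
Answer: 21409/138 ≈ 155.14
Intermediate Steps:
((71 + 86)/(39 + 99) - 1*(-40)) - 1*(-114) = (157/138 + 40) + 114 = 5677/138 + 114 = 21409/138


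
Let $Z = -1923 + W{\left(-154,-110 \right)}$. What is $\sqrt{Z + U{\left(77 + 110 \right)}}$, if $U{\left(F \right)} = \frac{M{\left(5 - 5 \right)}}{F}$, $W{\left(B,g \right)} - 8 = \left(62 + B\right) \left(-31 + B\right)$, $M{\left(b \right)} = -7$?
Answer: $\frac{2 \sqrt{132051359}}{187} \approx 122.9$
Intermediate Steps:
$W{\left(B,g \right)} = 8 + \left(-31 + B\right) \left(62 + B\right)$ ($W{\left(B,g \right)} = 8 + \left(62 + B\right) \left(-31 + B\right) = 8 + \left(-31 + B\right) \left(62 + B\right)$)
$U{\left(F \right)} = - \frac{7}{F}$
$Z = 15105$ ($Z = -1923 + \left(-1914 + \left(-154\right)^{2} + 31 \left(-154\right)\right) = -1923 - -17028 = -1923 + 17028 = 15105$)
$\sqrt{Z + U{\left(77 + 110 \right)}} = \sqrt{15105 - \frac{7}{77 + 110}} = \sqrt{15105 - \frac{7}{187}} = \sqrt{\frac{2824628}{187}} = \frac{2 \sqrt{132051359}}{187}$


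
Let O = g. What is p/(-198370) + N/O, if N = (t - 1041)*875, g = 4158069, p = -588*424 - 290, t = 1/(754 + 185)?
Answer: 402442371204841/387260571265335 ≈ 1.0392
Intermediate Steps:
t = 1/939 ≈ 0.0010650
p = -249602 (p = -249312 - 290 = -249602)
O = 4158069
N = -855310750/939 (N = (1/939 - 1041)*875 = -977498/939*875 = -855310750/939 ≈ -9.1087e+5)
p/(-198370) + N/O = -249602/(-198370) - 855310750/939/4158069 = -249602*(-1/198370) - 855310750/939*1/4158069 = 124801/99185 - 855310750/3904426791 = 402442371204841/387260571265335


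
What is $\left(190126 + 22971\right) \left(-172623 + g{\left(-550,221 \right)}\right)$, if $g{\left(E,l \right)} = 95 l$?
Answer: $-32311471916$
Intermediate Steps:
$\left(190126 + 22971\right) \left(-172623 + g{\left(-550,221 \right)}\right) = \left(190126 + 22971\right) \left(-172623 + 95 \cdot 221\right) = 213097 \left(-172623 + 20995\right) = 213097 \left(-151628\right) = -32311471916$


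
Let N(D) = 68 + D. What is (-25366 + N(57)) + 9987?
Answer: -15254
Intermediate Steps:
(-25366 + N(57)) + 9987 = (-25366 + (68 + 57)) + 9987 = (-25366 + 125) + 9987 = -25241 + 9987 = -15254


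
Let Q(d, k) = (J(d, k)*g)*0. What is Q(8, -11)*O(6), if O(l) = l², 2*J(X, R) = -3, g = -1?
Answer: 0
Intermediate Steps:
J(X, R) = -3/2 (J(X, R) = (½)*(-3) = -3/2)
Q(d, k) = 0 (Q(d, k) = -3/2*(-1)*0 = (3/2)*0 = 0)
Q(8, -11)*O(6) = 0*6² = 0*36 = 0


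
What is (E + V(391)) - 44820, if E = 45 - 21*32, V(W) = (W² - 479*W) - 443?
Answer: -80298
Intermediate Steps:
V(W) = -443 + W² - 479*W
E = -627 (E = 45 - 672 = -627)
(E + V(391)) - 44820 = (-627 + (-443 + 391² - 479*391)) - 44820 = (-627 + (-443 + 152881 - 187289)) - 44820 = (-627 - 34851) - 44820 = -35478 - 44820 = -80298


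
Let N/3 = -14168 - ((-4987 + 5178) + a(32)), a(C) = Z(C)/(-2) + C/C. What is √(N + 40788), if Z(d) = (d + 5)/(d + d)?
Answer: 21*I*√1330/16 ≈ 47.866*I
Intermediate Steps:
Z(d) = (5 + d)/(2*d) (Z(d) = (5 + d)/((2*d)) = (5 + d)*(1/(2*d)) = (5 + d)/(2*d))
a(C) = 1 - (5 + C)/(4*C) (a(C) = ((5 + C)/(2*C))/(-2) + C/C = ((5 + C)/(2*C))*(-½) + 1 = -(5 + C)/(4*C) + 1 = 1 - (5 + C)/(4*C))
N = -5514129/128 (N = 3*(-14168 - ((-4987 + 5178) + (¼)*(-5 + 3*32)/32)) = 3*(-14168 - (191 + (¼)*(1/32)*(-5 + 96))) = 3*(-14168 - (191 + (¼)*(1/32)*91)) = 3*(-14168 - (191 + 91/128)) = 3*(-14168 - 1*24539/128) = 3*(-14168 - 24539/128) = 3*(-1838043/128) = -5514129/128 ≈ -43079.)
√(N + 40788) = √(-5514129/128 + 40788) = √(-293265/128) = 21*I*√1330/16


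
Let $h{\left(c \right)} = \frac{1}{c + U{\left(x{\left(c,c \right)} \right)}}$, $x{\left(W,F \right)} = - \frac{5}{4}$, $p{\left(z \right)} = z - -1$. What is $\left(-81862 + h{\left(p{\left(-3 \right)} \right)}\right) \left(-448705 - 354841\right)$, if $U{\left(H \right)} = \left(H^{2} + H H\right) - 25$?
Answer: $\frac{12563964014900}{191} \approx 6.578 \cdot 10^{10}$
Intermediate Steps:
$p{\left(z \right)} = 1 + z$ ($p{\left(z \right)} = z + 1 = 1 + z$)
$x{\left(W,F \right)} = - \frac{5}{4}$ ($x{\left(W,F \right)} = \left(-5\right) \frac{1}{4} = - \frac{5}{4}$)
$U{\left(H \right)} = -25 + 2 H^{2}$ ($U{\left(H \right)} = \left(H^{2} + H^{2}\right) - 25 = 2 H^{2} - 25 = -25 + 2 H^{2}$)
$h{\left(c \right)} = \frac{1}{- \frac{175}{8} + c}$ ($h{\left(c \right)} = \frac{1}{c - \left(25 - 2 \left(- \frac{5}{4}\right)^{2}\right)} = \frac{1}{c + \left(-25 + 2 \cdot \frac{25}{16}\right)} = \frac{1}{c + \left(-25 + \frac{25}{8}\right)} = \frac{1}{c - \frac{175}{8}} = \frac{1}{- \frac{175}{8} + c}$)
$\left(-81862 + h{\left(p{\left(-3 \right)} \right)}\right) \left(-448705 - 354841\right) = \left(-81862 + \frac{8}{-175 + 8 \left(1 - 3\right)}\right) \left(-448705 - 354841\right) = \left(-81862 + \frac{8}{-175 + 8 \left(-2\right)}\right) \left(-803546\right) = \left(-81862 + \frac{8}{-175 - 16}\right) \left(-803546\right) = \left(-81862 + \frac{8}{-191}\right) \left(-803546\right) = \left(-81862 + 8 \left(- \frac{1}{191}\right)\right) \left(-803546\right) = \left(-81862 - \frac{8}{191}\right) \left(-803546\right) = \left(- \frac{15635650}{191}\right) \left(-803546\right) = \frac{12563964014900}{191}$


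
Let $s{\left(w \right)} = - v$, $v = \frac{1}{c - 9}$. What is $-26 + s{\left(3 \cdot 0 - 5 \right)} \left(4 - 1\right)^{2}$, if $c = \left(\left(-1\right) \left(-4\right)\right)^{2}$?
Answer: $- \frac{191}{7} \approx -27.286$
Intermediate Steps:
$c = 16$ ($c = 4^{2} = 16$)
$v = \frac{1}{7}$ ($v = \frac{1}{16 - 9} = \frac{1}{7} \approx 0.14286$)
$s{\left(w \right)} = - \frac{1}{7}$ ($s{\left(w \right)} = \left(-1\right) \frac{1}{7} = - \frac{1}{7}$)
$-26 + s{\left(3 \cdot 0 - 5 \right)} \left(4 - 1\right)^{2} = -26 - \frac{\left(4 - 1\right)^{2}}{7} = -26 - \frac{3^{2}}{7} = -26 - \frac{9}{7} = - \frac{191}{7}$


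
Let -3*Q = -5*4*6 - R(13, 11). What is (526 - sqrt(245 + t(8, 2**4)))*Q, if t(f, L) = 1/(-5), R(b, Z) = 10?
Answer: 68380/3 - 52*sqrt(170) ≈ 22115.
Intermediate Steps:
t(f, L) = -1/5
Q = 130/3 (Q = -(-5*4*6 - 1*10)/3 = -(-20*6 - 10)/3 = -(-120 - 10)/3 = -1/3*(-130) = 130/3 ≈ 43.333)
(526 - sqrt(245 + t(8, 2**4)))*Q = (526 - sqrt(245 - 1/5))*(130/3) = (526 - sqrt(1224/5))*(130/3) = (526 - 6*sqrt(170)/5)*(130/3) = 68380/3 - 52*sqrt(170)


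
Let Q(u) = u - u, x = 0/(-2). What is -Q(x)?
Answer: 0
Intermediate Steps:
x = 0 (x = 0*(-½) = 0)
Q(u) = 0
-Q(x) = -1*0 = 0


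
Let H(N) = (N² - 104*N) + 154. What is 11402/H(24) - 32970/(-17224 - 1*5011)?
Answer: -19529845/3926701 ≈ -4.9736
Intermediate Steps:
H(N) = 154 + N² - 104*N
11402/H(24) - 32970/(-17224 - 1*5011) = 11402/(154 + 24² - 104*24) - 32970/(-17224 - 1*5011) = 11402/(154 + 576 - 2496) - 32970/(-17224 - 5011) = 11402/(-1766) - 32970/(-22235) = 11402*(-1/1766) - 32970*(-1/22235) = -5701/883 + 6594/4447 = -19529845/3926701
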